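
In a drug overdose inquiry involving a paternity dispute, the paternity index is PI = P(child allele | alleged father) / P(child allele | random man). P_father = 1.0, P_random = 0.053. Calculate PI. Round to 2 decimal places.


Paternity Index calculation:
PI = P(allele|father) / P(allele|random)
PI = 1.0 / 0.053
PI = 18.87

18.87


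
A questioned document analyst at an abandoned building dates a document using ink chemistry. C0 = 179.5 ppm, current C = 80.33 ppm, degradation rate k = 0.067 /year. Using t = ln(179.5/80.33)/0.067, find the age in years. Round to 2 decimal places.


Document age estimation:
C0/C = 179.5 / 80.33 = 2.234533
ln(C0/C) = 0.804032
t = 0.804032 / 0.067 = 12.00 years

12.00


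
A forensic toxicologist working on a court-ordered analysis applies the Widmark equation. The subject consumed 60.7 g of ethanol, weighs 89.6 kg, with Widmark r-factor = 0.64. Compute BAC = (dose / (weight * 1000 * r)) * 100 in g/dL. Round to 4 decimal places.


Applying the Widmark formula:
BAC = (dose_g / (body_wt * 1000 * r)) * 100
Denominator = 89.6 * 1000 * 0.64 = 57344
BAC = (60.7 / 57344) * 100
BAC = 0.1059 g/dL

0.1059


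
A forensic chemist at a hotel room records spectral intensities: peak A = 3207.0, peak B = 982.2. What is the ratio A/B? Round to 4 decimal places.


Spectral peak ratio:
Peak A = 3207.0 counts
Peak B = 982.2 counts
Ratio = 3207.0 / 982.2 = 3.2651

3.2651


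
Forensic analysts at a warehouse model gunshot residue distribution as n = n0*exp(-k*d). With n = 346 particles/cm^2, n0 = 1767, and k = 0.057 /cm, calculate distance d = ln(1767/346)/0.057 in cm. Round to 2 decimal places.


GSR distance calculation:
n0/n = 1767 / 346 = 5.106936
ln(n0/n) = 1.6306
d = 1.6306 / 0.057 = 28.61 cm

28.61


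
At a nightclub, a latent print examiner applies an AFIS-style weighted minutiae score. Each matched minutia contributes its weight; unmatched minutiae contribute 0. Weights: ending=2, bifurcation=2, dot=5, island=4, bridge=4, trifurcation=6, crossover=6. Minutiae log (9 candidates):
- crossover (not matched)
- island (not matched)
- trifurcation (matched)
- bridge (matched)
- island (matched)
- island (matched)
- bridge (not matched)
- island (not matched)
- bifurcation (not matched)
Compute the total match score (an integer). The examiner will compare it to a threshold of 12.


Weighted minutiae match score:
  crossover: not matched, +0
  island: not matched, +0
  trifurcation: matched, +6 (running total 6)
  bridge: matched, +4 (running total 10)
  island: matched, +4 (running total 14)
  island: matched, +4 (running total 18)
  bridge: not matched, +0
  island: not matched, +0
  bifurcation: not matched, +0
Total score = 18
Threshold = 12; verdict = identification

18


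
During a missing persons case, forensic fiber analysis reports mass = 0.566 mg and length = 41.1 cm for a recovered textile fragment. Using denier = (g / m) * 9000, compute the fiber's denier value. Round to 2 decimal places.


Denier calculation:
Mass in grams = 0.566 mg / 1000 = 0.000566 g
Length in meters = 41.1 cm / 100 = 0.411 m
Linear density = mass / length = 0.000566 / 0.411 = 0.00137713 g/m
Denier = (g/m) * 9000 = 0.00137713 * 9000 = 12.39

12.39


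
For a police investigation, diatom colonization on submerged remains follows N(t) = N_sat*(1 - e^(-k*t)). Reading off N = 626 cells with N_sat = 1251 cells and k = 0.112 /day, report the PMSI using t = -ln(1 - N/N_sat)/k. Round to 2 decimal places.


PMSI from diatom colonization curve:
N / N_sat = 626 / 1251 = 0.5004
1 - N/N_sat = 0.4996
ln(1 - N/N_sat) = -0.693948
t = -ln(1 - N/N_sat) / k = -(-0.693948) / 0.112 = 6.20 days

6.20


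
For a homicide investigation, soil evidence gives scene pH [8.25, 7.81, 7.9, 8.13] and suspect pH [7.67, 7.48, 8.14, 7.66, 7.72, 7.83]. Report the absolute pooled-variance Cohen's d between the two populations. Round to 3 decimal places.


Pooled-variance Cohen's d for soil pH comparison:
Scene mean = 32.09 / 4 = 8.0225
Suspect mean = 46.5 / 6 = 7.75
Scene sample variance s_s^2 = 0.041158
Suspect sample variance s_c^2 = 0.04936
Pooled variance = ((n_s-1)*s_s^2 + (n_c-1)*s_c^2) / (n_s + n_c - 2) = 0.046284
Pooled SD = sqrt(0.046284) = 0.215137
Mean difference = 0.2725
|d| = |0.2725| / 0.215137 = 1.267

1.267


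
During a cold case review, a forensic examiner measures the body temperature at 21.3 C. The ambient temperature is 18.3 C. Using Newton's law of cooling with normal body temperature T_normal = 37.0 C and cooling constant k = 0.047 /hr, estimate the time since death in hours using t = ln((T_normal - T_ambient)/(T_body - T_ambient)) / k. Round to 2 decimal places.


Using Newton's law of cooling:
t = ln((T_normal - T_ambient) / (T_body - T_ambient)) / k
T_normal - T_ambient = 18.7
T_body - T_ambient = 3.0
Ratio = 6.233333
ln(ratio) = 1.829911
t = 1.829911 / 0.047 = 38.93 hours

38.93


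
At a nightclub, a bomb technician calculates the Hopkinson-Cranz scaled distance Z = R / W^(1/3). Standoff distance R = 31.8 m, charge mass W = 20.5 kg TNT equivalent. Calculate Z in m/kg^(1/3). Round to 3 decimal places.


Scaled distance calculation:
W^(1/3) = 20.5^(1/3) = 2.736852
Z = R / W^(1/3) = 31.8 / 2.736852
Z = 11.619 m/kg^(1/3)

11.619


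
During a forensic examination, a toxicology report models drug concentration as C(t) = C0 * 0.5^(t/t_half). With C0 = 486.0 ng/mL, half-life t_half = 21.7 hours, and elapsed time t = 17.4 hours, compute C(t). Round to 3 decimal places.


Drug concentration decay:
Number of half-lives = t / t_half = 17.4 / 21.7 = 0.801843
Decay factor = 0.5^0.801843 = 0.57361593
C(t) = 486.0 * 0.57361593 = 278.777 ng/mL

278.777


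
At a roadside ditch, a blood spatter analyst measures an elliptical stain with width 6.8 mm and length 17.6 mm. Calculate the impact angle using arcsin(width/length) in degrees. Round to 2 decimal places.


Blood spatter impact angle calculation:
width / length = 6.8 / 17.6 = 0.386364
angle = arcsin(0.386364)
angle = 22.73 degrees

22.73


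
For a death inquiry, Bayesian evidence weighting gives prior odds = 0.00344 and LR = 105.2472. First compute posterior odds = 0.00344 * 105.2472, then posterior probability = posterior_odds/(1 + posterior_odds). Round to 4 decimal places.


Bayesian evidence evaluation:
Posterior odds = prior_odds * LR = 0.00344 * 105.2472 = 0.3620504
Posterior probability = posterior_odds / (1 + posterior_odds)
= 0.3620504 / (1 + 0.3620504)
= 0.3620504 / 1.3620504
= 0.2658

0.2658


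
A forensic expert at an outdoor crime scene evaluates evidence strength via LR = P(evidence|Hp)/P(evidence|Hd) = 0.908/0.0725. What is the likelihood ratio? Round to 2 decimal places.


Likelihood ratio calculation:
LR = P(E|Hp) / P(E|Hd)
LR = 0.908 / 0.0725
LR = 12.52

12.52


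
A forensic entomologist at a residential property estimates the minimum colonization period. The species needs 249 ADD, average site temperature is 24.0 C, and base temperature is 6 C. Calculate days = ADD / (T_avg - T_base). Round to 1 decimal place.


Insect development time:
Effective temperature = avg_temp - T_base = 24.0 - 6 = 18.0 C
Days = ADD / effective_temp = 249 / 18.0 = 13.8 days

13.8


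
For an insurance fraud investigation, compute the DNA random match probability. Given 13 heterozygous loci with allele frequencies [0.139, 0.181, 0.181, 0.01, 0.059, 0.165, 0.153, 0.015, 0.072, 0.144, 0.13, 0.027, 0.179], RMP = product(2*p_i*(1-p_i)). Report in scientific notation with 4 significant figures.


Computing RMP for 13 loci:
Locus 1: 2 * 0.139 * 0.861 = 0.239358
Locus 2: 2 * 0.181 * 0.819 = 0.296478
Locus 3: 2 * 0.181 * 0.819 = 0.296478
Locus 4: 2 * 0.01 * 0.99 = 0.0198
Locus 5: 2 * 0.059 * 0.941 = 0.111038
Locus 6: 2 * 0.165 * 0.835 = 0.27555
Locus 7: 2 * 0.153 * 0.847 = 0.259182
Locus 8: 2 * 0.015 * 0.985 = 0.02955
Locus 9: 2 * 0.072 * 0.928 = 0.133632
Locus 10: 2 * 0.144 * 0.856 = 0.246528
Locus 11: 2 * 0.13 * 0.87 = 0.2262
Locus 12: 2 * 0.027 * 0.973 = 0.052542
Locus 13: 2 * 0.179 * 0.821 = 0.293918
RMP = 1.123e-11

1.123e-11


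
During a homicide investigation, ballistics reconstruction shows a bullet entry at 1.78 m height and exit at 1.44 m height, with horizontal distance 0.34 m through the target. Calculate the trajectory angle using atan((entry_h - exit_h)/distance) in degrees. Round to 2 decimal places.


Bullet trajectory angle:
Height difference = 1.78 - 1.44 = 0.34 m
angle = atan(0.34 / 0.34)
angle = atan(1)
angle = 45.00 degrees

45.00


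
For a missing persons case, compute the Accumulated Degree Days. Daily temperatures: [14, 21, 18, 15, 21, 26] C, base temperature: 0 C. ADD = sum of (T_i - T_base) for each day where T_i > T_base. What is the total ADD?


Computing ADD day by day:
Day 1: max(0, 14 - 0) = 14
Day 2: max(0, 21 - 0) = 21
Day 3: max(0, 18 - 0) = 18
Day 4: max(0, 15 - 0) = 15
Day 5: max(0, 21 - 0) = 21
Day 6: max(0, 26 - 0) = 26
Total ADD = 115

115


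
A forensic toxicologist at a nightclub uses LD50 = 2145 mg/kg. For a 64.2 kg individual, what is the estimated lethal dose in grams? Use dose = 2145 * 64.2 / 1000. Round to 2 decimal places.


Lethal dose calculation:
Lethal dose = LD50 * body_weight / 1000
= 2145 * 64.2 / 1000
= 137709 / 1000
= 137.71 g

137.71


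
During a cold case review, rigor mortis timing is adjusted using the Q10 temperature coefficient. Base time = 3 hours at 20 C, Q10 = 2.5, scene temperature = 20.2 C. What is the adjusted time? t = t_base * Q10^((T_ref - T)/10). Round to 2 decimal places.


Rigor mortis time adjustment:
Exponent = (T_ref - T_actual) / 10 = (20 - 20.2) / 10 = -0.02
Q10 factor = 2.5^-0.02 = 0.98184
t_adjusted = 3 * 0.98184 = 2.95 hours

2.95


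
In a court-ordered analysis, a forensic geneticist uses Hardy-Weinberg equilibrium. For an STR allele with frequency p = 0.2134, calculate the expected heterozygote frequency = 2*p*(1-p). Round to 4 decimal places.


Hardy-Weinberg heterozygote frequency:
q = 1 - p = 1 - 0.2134 = 0.7866
2pq = 2 * 0.2134 * 0.7866 = 0.3357

0.3357


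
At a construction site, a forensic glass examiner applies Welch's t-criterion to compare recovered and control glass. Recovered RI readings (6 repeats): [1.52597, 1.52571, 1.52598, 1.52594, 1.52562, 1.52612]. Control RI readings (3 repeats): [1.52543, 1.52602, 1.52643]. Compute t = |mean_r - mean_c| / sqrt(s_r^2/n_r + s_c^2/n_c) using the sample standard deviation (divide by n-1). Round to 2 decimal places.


Welch's t-criterion for glass RI comparison:
Recovered mean = sum / n_r = 9.15534 / 6 = 1.52589
Control mean = sum / n_c = 4.57788 / 3 = 1.52596
Recovered sample variance s_r^2 = 3.504e-08
Control sample variance s_c^2 = 2.527e-07
Welch SE (unpooled) = sqrt(s_r^2/n_r + s_c^2/n_c) = sqrt(5.84e-09 + 8.42333e-08) = sqrt(9.00733e-08) = 0.000300122
|mean_r - mean_c| = 7e-05
t = 7e-05 / 0.000300122 = 0.23

0.23


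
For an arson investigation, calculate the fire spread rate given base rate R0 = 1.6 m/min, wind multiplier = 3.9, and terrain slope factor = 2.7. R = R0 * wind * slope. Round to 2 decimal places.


Fire spread rate calculation:
R = R0 * wind_factor * slope_factor
= 1.6 * 3.9 * 2.7
= 6.24 * 2.7
= 16.85 m/min

16.85


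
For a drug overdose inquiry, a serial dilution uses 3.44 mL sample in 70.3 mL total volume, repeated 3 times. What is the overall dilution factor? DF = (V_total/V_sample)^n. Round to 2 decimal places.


Dilution factor calculation:
Single dilution = V_total / V_sample = 70.3 / 3.44 ≈ 20.436047
Number of dilutions = 3
Total DF = (70.3 / 3.44)^3 (full precision, rounded at the end) = 8534.75

8534.75


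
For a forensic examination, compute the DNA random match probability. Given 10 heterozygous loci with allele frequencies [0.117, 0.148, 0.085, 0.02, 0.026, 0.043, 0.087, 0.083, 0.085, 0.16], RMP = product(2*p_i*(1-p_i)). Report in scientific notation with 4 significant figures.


Computing RMP for 10 loci:
Locus 1: 2 * 0.117 * 0.883 = 0.206622
Locus 2: 2 * 0.148 * 0.852 = 0.252192
Locus 3: 2 * 0.085 * 0.915 = 0.15555
Locus 4: 2 * 0.02 * 0.98 = 0.0392
Locus 5: 2 * 0.026 * 0.974 = 0.050648
Locus 6: 2 * 0.043 * 0.957 = 0.082302
Locus 7: 2 * 0.087 * 0.913 = 0.158862
Locus 8: 2 * 0.083 * 0.917 = 0.152222
Locus 9: 2 * 0.085 * 0.915 = 0.15555
Locus 10: 2 * 0.16 * 0.84 = 0.2688
RMP = 1.339e-09

1.339e-09


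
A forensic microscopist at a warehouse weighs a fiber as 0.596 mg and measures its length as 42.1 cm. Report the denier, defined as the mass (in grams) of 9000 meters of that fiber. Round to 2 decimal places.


Denier calculation:
Mass in grams = 0.596 mg / 1000 = 0.000596 g
Length in meters = 42.1 cm / 100 = 0.421 m
Linear density = mass / length = 0.000596 / 0.421 = 0.00141568 g/m
Denier = (g/m) * 9000 = 0.00141568 * 9000 = 12.74

12.74


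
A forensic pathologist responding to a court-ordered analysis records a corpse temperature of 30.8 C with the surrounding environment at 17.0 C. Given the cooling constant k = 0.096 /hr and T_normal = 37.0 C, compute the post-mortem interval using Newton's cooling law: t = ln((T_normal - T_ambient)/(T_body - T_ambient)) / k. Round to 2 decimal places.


Using Newton's law of cooling:
t = ln((T_normal - T_ambient) / (T_body - T_ambient)) / k
T_normal - T_ambient = 20.0
T_body - T_ambient = 13.8
Ratio = 1.449275
ln(ratio) = 0.371063
t = 0.371063 / 0.096 = 3.87 hours

3.87


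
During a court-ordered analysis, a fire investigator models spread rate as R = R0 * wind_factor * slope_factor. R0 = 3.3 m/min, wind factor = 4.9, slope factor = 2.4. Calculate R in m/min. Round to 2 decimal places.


Fire spread rate calculation:
R = R0 * wind_factor * slope_factor
= 3.3 * 4.9 * 2.4
= 16.17 * 2.4
= 38.81 m/min

38.81


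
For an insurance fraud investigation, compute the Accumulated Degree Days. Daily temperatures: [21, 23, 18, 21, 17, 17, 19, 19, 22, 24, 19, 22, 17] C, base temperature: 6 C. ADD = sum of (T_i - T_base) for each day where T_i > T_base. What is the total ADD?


Computing ADD day by day:
Day 1: max(0, 21 - 6) = 15
Day 2: max(0, 23 - 6) = 17
Day 3: max(0, 18 - 6) = 12
Day 4: max(0, 21 - 6) = 15
Day 5: max(0, 17 - 6) = 11
Day 6: max(0, 17 - 6) = 11
Day 7: max(0, 19 - 6) = 13
Day 8: max(0, 19 - 6) = 13
Day 9: max(0, 22 - 6) = 16
Day 10: max(0, 24 - 6) = 18
Day 11: max(0, 19 - 6) = 13
Day 12: max(0, 22 - 6) = 16
Day 13: max(0, 17 - 6) = 11
Total ADD = 181

181


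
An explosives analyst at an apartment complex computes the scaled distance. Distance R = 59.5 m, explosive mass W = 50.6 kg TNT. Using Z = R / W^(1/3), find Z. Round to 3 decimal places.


Scaled distance calculation:
W^(1/3) = 50.6^(1/3) = 3.698709
Z = R / W^(1/3) = 59.5 / 3.698709
Z = 16.087 m/kg^(1/3)

16.087


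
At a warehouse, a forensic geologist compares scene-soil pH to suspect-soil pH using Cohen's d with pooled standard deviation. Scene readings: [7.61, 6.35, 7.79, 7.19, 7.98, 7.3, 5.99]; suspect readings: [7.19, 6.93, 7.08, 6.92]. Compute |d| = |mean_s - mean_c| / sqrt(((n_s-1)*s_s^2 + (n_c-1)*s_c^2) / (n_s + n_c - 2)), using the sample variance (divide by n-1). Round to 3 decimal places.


Pooled-variance Cohen's d for soil pH comparison:
Scene mean = 50.21 / 7 = 7.172857
Suspect mean = 28.12 / 4 = 7.03
Scene sample variance s_s^2 = 0.55269
Suspect sample variance s_c^2 = 0.016733
Pooled variance = ((n_s-1)*s_s^2 + (n_c-1)*s_c^2) / (n_s + n_c - 2) = 0.374038
Pooled SD = sqrt(0.374038) = 0.611586
Mean difference = 0.142857
|d| = |0.142857| / 0.611586 = 0.234

0.234


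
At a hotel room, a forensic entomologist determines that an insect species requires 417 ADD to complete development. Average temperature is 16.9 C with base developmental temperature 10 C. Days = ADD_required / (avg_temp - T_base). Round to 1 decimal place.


Insect development time:
Effective temperature = avg_temp - T_base = 16.9 - 10 = 6.9 C
Days = ADD / effective_temp = 417 / 6.9 = 60.4 days

60.4


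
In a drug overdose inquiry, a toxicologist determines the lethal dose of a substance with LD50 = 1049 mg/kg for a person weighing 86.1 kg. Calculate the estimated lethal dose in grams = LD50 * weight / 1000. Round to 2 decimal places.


Lethal dose calculation:
Lethal dose = LD50 * body_weight / 1000
= 1049 * 86.1 / 1000
= 90318.9 / 1000
= 90.32 g

90.32


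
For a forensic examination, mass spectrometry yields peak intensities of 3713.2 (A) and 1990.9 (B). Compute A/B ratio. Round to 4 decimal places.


Spectral peak ratio:
Peak A = 3713.2 counts
Peak B = 1990.9 counts
Ratio = 3713.2 / 1990.9 = 1.8651

1.8651


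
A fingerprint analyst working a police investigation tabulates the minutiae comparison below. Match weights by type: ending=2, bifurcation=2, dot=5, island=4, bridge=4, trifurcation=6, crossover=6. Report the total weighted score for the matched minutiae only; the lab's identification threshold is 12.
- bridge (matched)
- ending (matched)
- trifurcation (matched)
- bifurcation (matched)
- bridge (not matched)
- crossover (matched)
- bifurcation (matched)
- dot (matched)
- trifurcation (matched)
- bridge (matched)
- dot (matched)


Weighted minutiae match score:
  bridge: matched, +4 (running total 4)
  ending: matched, +2 (running total 6)
  trifurcation: matched, +6 (running total 12)
  bifurcation: matched, +2 (running total 14)
  bridge: not matched, +0
  crossover: matched, +6 (running total 20)
  bifurcation: matched, +2 (running total 22)
  dot: matched, +5 (running total 27)
  trifurcation: matched, +6 (running total 33)
  bridge: matched, +4 (running total 37)
  dot: matched, +5 (running total 42)
Total score = 42
Threshold = 12; verdict = identification

42


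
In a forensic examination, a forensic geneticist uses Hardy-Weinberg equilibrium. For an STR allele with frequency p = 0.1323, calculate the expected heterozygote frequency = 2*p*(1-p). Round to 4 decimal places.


Hardy-Weinberg heterozygote frequency:
q = 1 - p = 1 - 0.1323 = 0.8677
2pq = 2 * 0.1323 * 0.8677 = 0.2296

0.2296


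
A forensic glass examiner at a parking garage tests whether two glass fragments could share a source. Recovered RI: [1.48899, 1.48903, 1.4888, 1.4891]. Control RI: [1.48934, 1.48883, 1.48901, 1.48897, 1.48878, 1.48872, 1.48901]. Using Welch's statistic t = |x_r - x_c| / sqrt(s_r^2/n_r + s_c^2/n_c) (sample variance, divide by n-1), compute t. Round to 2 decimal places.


Welch's t-criterion for glass RI comparison:
Recovered mean = sum / n_r = 5.95592 / 4 = 1.48898
Control mean = sum / n_c = 10.42266 / 7 = 1.4889514
Recovered sample variance s_r^2 = 1.64667e-08
Control sample variance s_c^2 = 4.26476e-08
Welch SE (unpooled) = sqrt(s_r^2/n_r + s_c^2/n_c) = sqrt(4.11667e-09 + 6.09252e-09) = sqrt(1.02092e-08) = 0.000101041
|mean_r - mean_c| = 2.85714e-05
t = 2.85714e-05 / 0.000101041 = 0.28

0.28


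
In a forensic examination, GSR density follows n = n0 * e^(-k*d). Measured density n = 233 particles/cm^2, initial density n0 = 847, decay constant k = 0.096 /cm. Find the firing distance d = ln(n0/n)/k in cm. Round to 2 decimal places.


GSR distance calculation:
n0/n = 847 / 233 = 3.635193
ln(n0/n) = 1.290662
d = 1.290662 / 0.096 = 13.44 cm

13.44


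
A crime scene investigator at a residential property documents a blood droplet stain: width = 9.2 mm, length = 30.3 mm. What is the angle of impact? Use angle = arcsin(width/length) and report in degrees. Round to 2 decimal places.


Blood spatter impact angle calculation:
width / length = 9.2 / 30.3 = 0.30363
angle = arcsin(0.30363)
angle = 17.68 degrees

17.68


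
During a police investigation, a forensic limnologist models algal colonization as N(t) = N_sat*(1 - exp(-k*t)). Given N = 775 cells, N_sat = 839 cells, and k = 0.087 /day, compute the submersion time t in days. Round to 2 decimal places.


PMSI from diatom colonization curve:
N / N_sat = 775 / 839 = 0.923719
1 - N/N_sat = 0.076281
ln(1 - N/N_sat) = -2.573331
t = -ln(1 - N/N_sat) / k = -(-2.573331) / 0.087 = 29.58 days

29.58


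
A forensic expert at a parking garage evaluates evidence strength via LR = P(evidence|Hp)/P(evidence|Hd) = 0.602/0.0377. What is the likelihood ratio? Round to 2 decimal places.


Likelihood ratio calculation:
LR = P(E|Hp) / P(E|Hd)
LR = 0.602 / 0.0377
LR = 15.97

15.97


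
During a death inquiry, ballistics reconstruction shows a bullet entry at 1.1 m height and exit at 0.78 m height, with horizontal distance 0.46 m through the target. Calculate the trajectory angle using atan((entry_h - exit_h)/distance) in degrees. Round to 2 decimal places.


Bullet trajectory angle:
Height difference = 1.1 - 0.78 = 0.32 m
angle = atan(0.32 / 0.46)
angle = atan(0.695652)
angle = 34.82 degrees

34.82


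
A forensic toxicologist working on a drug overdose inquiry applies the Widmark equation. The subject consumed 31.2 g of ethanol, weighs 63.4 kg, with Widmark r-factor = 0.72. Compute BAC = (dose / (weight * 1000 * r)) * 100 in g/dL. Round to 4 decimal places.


Applying the Widmark formula:
BAC = (dose_g / (body_wt * 1000 * r)) * 100
Denominator = 63.4 * 1000 * 0.72 = 45648
BAC = (31.2 / 45648) * 100
BAC = 0.0683 g/dL

0.0683


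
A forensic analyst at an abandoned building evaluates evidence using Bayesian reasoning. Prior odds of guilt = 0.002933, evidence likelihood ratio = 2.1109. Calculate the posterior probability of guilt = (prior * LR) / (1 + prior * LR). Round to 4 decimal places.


Bayesian evidence evaluation:
Posterior odds = prior_odds * LR = 0.002933 * 2.1109 = 0.00619127
Posterior probability = posterior_odds / (1 + posterior_odds)
= 0.00619127 / (1 + 0.00619127)
= 0.00619127 / 1.00619127
= 0.0062

0.0062


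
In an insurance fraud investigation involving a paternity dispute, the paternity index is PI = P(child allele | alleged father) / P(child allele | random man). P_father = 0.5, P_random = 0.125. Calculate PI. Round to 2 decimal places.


Paternity Index calculation:
PI = P(allele|father) / P(allele|random)
PI = 0.5 / 0.125
PI = 4.00

4.00


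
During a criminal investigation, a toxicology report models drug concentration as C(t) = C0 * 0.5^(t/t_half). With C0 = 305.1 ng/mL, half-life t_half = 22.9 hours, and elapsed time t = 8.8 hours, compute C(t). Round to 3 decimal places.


Drug concentration decay:
Number of half-lives = t / t_half = 8.8 / 22.9 = 0.384279
Decay factor = 0.5^0.384279 = 0.7661618
C(t) = 305.1 * 0.7661618 = 233.756 ng/mL

233.756


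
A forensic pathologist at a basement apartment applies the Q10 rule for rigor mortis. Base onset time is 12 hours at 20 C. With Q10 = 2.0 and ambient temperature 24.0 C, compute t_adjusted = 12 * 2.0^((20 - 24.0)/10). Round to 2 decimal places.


Rigor mortis time adjustment:
Exponent = (T_ref - T_actual) / 10 = (20 - 24.0) / 10 = -0.4
Q10 factor = 2.0^-0.4 = 0.75786
t_adjusted = 12 * 0.75786 = 9.09 hours

9.09


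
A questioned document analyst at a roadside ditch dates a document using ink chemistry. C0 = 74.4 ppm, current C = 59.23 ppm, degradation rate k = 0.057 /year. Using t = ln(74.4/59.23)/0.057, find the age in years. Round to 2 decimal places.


Document age estimation:
C0/C = 74.4 / 59.23 = 1.25612
ln(C0/C) = 0.228028
t = 0.228028 / 0.057 = 4.00 years

4.00


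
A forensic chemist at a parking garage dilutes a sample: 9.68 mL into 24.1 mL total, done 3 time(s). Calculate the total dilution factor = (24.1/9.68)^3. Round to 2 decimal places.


Dilution factor calculation:
Single dilution = V_total / V_sample = 24.1 / 9.68 ≈ 2.489669
Number of dilutions = 3
Total DF = (24.1 / 9.68)^3 (full precision, rounded at the end) = 15.43

15.43


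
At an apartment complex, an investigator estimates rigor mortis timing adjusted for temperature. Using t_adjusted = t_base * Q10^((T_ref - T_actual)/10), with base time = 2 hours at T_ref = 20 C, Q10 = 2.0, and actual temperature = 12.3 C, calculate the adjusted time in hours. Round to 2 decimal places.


Rigor mortis time adjustment:
Exponent = (T_ref - T_actual) / 10 = (20 - 12.3) / 10 = 0.77
Q10 factor = 2.0^0.77 = 1.70527
t_adjusted = 2 * 1.70527 = 3.41 hours

3.41


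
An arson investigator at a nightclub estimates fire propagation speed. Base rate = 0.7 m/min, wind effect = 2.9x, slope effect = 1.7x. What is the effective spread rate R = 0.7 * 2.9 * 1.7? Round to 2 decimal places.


Fire spread rate calculation:
R = R0 * wind_factor * slope_factor
= 0.7 * 2.9 * 1.7
= 2.03 * 1.7
= 3.45 m/min

3.45


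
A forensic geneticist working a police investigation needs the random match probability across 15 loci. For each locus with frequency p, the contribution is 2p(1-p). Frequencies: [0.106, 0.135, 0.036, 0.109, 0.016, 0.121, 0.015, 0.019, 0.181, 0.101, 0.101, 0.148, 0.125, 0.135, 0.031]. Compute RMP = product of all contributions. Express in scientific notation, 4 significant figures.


Computing RMP for 15 loci:
Locus 1: 2 * 0.106 * 0.894 = 0.189528
Locus 2: 2 * 0.135 * 0.865 = 0.23355
Locus 3: 2 * 0.036 * 0.964 = 0.069408
Locus 4: 2 * 0.109 * 0.891 = 0.194238
Locus 5: 2 * 0.016 * 0.984 = 0.031488
Locus 6: 2 * 0.121 * 0.879 = 0.212718
Locus 7: 2 * 0.015 * 0.985 = 0.02955
Locus 8: 2 * 0.019 * 0.981 = 0.037278
Locus 9: 2 * 0.181 * 0.819 = 0.296478
Locus 10: 2 * 0.101 * 0.899 = 0.181598
Locus 11: 2 * 0.101 * 0.899 = 0.181598
Locus 12: 2 * 0.148 * 0.852 = 0.252192
Locus 13: 2 * 0.125 * 0.875 = 0.21875
Locus 14: 2 * 0.135 * 0.865 = 0.23355
Locus 15: 2 * 0.031 * 0.969 = 0.060078
RMP = 3.332e-14

3.332e-14


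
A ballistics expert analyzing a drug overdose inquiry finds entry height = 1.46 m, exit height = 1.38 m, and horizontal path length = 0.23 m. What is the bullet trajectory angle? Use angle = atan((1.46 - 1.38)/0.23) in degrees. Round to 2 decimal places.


Bullet trajectory angle:
Height difference = 1.46 - 1.38 = 0.08 m
angle = atan(0.08 / 0.23)
angle = atan(0.347826)
angle = 19.18 degrees

19.18


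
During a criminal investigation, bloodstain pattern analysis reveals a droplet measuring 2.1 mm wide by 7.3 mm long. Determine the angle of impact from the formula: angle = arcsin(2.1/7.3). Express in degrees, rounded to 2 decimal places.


Blood spatter impact angle calculation:
width / length = 2.1 / 7.3 = 0.287671
angle = arcsin(0.287671)
angle = 16.72 degrees

16.72


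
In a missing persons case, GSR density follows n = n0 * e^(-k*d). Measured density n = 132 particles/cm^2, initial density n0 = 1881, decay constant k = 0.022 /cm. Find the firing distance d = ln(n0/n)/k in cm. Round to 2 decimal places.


GSR distance calculation:
n0/n = 1881 / 132 = 14.25
ln(n0/n) = 2.656757
d = 2.656757 / 0.022 = 120.76 cm

120.76


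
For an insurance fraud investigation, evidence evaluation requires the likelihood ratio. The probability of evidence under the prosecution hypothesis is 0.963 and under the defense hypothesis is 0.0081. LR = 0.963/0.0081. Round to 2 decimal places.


Likelihood ratio calculation:
LR = P(E|Hp) / P(E|Hd)
LR = 0.963 / 0.0081
LR = 118.89

118.89


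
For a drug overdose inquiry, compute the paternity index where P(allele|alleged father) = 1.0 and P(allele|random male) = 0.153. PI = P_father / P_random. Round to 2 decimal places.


Paternity Index calculation:
PI = P(allele|father) / P(allele|random)
PI = 1.0 / 0.153
PI = 6.54

6.54


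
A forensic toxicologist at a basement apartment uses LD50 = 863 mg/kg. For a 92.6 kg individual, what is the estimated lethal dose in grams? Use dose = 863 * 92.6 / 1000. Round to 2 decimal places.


Lethal dose calculation:
Lethal dose = LD50 * body_weight / 1000
= 863 * 92.6 / 1000
= 79913.8 / 1000
= 79.91 g

79.91


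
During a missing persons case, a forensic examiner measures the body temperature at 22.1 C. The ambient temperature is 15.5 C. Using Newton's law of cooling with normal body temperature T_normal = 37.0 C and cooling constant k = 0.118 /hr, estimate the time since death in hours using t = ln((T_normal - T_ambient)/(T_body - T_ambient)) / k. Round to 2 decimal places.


Using Newton's law of cooling:
t = ln((T_normal - T_ambient) / (T_body - T_ambient)) / k
T_normal - T_ambient = 21.5
T_body - T_ambient = 6.6
Ratio = 3.257576
ln(ratio) = 1.180983
t = 1.180983 / 0.118 = 10.01 hours

10.01


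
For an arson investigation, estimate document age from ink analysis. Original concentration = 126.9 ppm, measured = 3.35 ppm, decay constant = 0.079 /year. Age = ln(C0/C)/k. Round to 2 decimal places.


Document age estimation:
C0/C = 126.9 / 3.35 = 37.880597
ln(C0/C) = 3.634439
t = 3.634439 / 0.079 = 46.01 years

46.01


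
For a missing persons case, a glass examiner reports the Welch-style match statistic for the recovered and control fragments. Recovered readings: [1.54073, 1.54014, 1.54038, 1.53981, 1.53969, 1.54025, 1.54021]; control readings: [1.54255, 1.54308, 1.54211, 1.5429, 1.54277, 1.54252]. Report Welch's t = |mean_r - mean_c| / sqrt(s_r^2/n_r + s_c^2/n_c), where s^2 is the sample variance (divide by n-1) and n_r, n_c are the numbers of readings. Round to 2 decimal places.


Welch's t-criterion for glass RI comparison:
Recovered mean = sum / n_r = 10.78121 / 7 = 1.5401729
Control mean = sum / n_c = 9.25593 / 6 = 1.542655
Recovered sample variance s_r^2 = 1.2109e-07
Control sample variance s_c^2 = 1.1603e-07
Welch SE (unpooled) = sqrt(s_r^2/n_r + s_c^2/n_c) = sqrt(1.72986e-08 + 1.93383e-08) = sqrt(3.66369e-08) = 0.000191408
|mean_r - mean_c| = 0.00248214
t = 0.00248214 / 0.000191408 = 12.97

12.97


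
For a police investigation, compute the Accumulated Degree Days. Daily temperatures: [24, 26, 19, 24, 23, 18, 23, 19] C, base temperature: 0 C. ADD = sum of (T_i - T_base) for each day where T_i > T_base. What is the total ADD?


Computing ADD day by day:
Day 1: max(0, 24 - 0) = 24
Day 2: max(0, 26 - 0) = 26
Day 3: max(0, 19 - 0) = 19
Day 4: max(0, 24 - 0) = 24
Day 5: max(0, 23 - 0) = 23
Day 6: max(0, 18 - 0) = 18
Day 7: max(0, 23 - 0) = 23
Day 8: max(0, 19 - 0) = 19
Total ADD = 176

176


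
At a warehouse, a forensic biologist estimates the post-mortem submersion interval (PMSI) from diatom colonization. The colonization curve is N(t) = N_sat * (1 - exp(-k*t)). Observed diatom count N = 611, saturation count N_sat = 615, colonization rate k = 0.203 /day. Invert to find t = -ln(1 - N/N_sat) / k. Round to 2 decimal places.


PMSI from diatom colonization curve:
N / N_sat = 611 / 615 = 0.993496
1 - N/N_sat = 0.006504
ln(1 - N/N_sat) = -5.035338
t = -ln(1 - N/N_sat) / k = -(-5.035338) / 0.203 = 24.80 days

24.80


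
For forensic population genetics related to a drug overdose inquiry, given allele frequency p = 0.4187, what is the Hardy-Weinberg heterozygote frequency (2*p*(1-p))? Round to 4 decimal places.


Hardy-Weinberg heterozygote frequency:
q = 1 - p = 1 - 0.4187 = 0.5813
2pq = 2 * 0.4187 * 0.5813 = 0.4868

0.4868


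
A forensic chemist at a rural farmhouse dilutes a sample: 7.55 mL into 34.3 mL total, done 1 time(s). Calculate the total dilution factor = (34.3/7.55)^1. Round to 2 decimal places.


Dilution factor calculation:
Single dilution = V_total / V_sample = 34.3 / 7.55 ≈ 4.543046
Number of dilutions = 1
Total DF = (34.3 / 7.55)^1 (full precision, rounded at the end) = 4.54

4.54


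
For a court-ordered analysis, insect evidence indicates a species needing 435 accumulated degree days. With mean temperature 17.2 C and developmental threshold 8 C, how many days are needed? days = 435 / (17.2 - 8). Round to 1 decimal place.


Insect development time:
Effective temperature = avg_temp - T_base = 17.2 - 8 = 9.2 C
Days = ADD / effective_temp = 435 / 9.2 = 47.3 days

47.3


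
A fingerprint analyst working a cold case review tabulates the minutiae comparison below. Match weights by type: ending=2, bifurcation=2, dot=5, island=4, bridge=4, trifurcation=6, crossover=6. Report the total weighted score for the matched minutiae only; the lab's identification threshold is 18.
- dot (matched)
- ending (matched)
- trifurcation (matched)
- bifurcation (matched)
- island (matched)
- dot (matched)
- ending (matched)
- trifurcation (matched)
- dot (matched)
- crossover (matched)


Weighted minutiae match score:
  dot: matched, +5 (running total 5)
  ending: matched, +2 (running total 7)
  trifurcation: matched, +6 (running total 13)
  bifurcation: matched, +2 (running total 15)
  island: matched, +4 (running total 19)
  dot: matched, +5 (running total 24)
  ending: matched, +2 (running total 26)
  trifurcation: matched, +6 (running total 32)
  dot: matched, +5 (running total 37)
  crossover: matched, +6 (running total 43)
Total score = 43
Threshold = 18; verdict = identification

43


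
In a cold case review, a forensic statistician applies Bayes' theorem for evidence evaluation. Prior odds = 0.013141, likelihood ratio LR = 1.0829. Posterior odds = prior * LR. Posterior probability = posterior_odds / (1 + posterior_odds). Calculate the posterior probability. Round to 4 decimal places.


Bayesian evidence evaluation:
Posterior odds = prior_odds * LR = 0.013141 * 1.0829 = 0.01423039
Posterior probability = posterior_odds / (1 + posterior_odds)
= 0.01423039 / (1 + 0.01423039)
= 0.01423039 / 1.01423039
= 0.0140

0.0140


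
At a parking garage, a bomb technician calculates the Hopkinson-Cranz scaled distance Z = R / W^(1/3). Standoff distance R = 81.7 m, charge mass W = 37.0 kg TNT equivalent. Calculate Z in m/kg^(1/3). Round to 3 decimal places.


Scaled distance calculation:
W^(1/3) = 37.0^(1/3) = 3.332222
Z = R / W^(1/3) = 81.7 / 3.332222
Z = 24.518 m/kg^(1/3)

24.518


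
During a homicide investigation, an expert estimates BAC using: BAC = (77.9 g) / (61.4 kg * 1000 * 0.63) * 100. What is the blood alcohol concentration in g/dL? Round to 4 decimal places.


Applying the Widmark formula:
BAC = (dose_g / (body_wt * 1000 * r)) * 100
Denominator = 61.4 * 1000 * 0.63 = 38682
BAC = (77.9 / 38682) * 100
BAC = 0.2014 g/dL

0.2014


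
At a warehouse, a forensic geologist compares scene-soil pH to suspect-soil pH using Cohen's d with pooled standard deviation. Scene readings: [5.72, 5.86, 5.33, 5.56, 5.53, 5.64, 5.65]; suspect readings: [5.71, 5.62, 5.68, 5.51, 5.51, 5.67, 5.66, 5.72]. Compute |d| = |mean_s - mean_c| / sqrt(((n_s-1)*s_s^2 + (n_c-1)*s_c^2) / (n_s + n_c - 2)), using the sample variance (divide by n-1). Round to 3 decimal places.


Pooled-variance Cohen's d for soil pH comparison:
Scene mean = 39.29 / 7 = 5.612857
Suspect mean = 45.08 / 8 = 5.635
Scene sample variance s_s^2 = 0.02739
Suspect sample variance s_c^2 = 0.006886
Pooled variance = ((n_s-1)*s_s^2 + (n_c-1)*s_c^2) / (n_s + n_c - 2) = 0.016349
Pooled SD = sqrt(0.016349) = 0.127863
Mean difference = -0.022143
|d| = |-0.022143| / 0.127863 = 0.173

0.173


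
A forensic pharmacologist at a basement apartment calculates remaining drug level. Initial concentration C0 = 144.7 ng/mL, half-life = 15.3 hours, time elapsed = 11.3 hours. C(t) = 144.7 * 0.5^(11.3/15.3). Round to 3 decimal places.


Drug concentration decay:
Number of half-lives = t / t_half = 11.3 / 15.3 = 0.738562
Decay factor = 0.5^0.738562 = 0.59933644
C(t) = 144.7 * 0.59933644 = 86.724 ng/mL

86.724


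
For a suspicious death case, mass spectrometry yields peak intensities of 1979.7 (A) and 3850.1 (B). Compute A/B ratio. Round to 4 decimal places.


Spectral peak ratio:
Peak A = 1979.7 counts
Peak B = 3850.1 counts
Ratio = 1979.7 / 3850.1 = 0.5142

0.5142


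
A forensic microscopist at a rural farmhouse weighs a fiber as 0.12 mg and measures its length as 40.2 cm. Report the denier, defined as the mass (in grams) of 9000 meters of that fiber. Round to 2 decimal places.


Denier calculation:
Mass in grams = 0.12 mg / 1000 = 0.00012 g
Length in meters = 40.2 cm / 100 = 0.402 m
Linear density = mass / length = 0.00012 / 0.402 = 0.00029851 g/m
Denier = (g/m) * 9000 = 0.00029851 * 9000 = 2.69

2.69


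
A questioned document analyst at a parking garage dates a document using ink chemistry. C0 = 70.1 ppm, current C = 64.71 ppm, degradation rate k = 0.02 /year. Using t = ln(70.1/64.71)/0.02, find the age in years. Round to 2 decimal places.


Document age estimation:
C0/C = 70.1 / 64.71 = 1.083295
ln(C0/C) = 0.080007
t = 0.080007 / 0.02 = 4.00 years

4.00


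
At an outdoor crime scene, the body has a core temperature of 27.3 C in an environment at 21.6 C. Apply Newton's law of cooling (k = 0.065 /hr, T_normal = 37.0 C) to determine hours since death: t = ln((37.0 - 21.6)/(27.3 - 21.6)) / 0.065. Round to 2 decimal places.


Using Newton's law of cooling:
t = ln((T_normal - T_ambient) / (T_body - T_ambient)) / k
T_normal - T_ambient = 15.4
T_body - T_ambient = 5.7
Ratio = 2.701754
ln(ratio) = 0.993901
t = 0.993901 / 0.065 = 15.29 hours

15.29


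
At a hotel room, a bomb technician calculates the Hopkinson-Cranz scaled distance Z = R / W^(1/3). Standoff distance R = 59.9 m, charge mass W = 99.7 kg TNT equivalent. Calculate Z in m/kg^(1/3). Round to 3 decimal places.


Scaled distance calculation:
W^(1/3) = 99.7^(1/3) = 4.636943
Z = R / W^(1/3) = 59.9 / 4.636943
Z = 12.918 m/kg^(1/3)

12.918


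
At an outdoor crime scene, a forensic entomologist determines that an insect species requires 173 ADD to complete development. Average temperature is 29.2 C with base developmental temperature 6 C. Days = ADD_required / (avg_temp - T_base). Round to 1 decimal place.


Insect development time:
Effective temperature = avg_temp - T_base = 29.2 - 6 = 23.2 C
Days = ADD / effective_temp = 173 / 23.2 = 7.5 days

7.5


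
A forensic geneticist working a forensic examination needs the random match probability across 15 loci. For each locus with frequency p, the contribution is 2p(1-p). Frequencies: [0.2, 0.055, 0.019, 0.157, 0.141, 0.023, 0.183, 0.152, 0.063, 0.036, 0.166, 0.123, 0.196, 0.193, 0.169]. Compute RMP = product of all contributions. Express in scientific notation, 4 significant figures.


Computing RMP for 15 loci:
Locus 1: 2 * 0.2 * 0.8 = 0.32
Locus 2: 2 * 0.055 * 0.945 = 0.10395
Locus 3: 2 * 0.019 * 0.981 = 0.037278
Locus 4: 2 * 0.157 * 0.843 = 0.264702
Locus 5: 2 * 0.141 * 0.859 = 0.242238
Locus 6: 2 * 0.023 * 0.977 = 0.044942
Locus 7: 2 * 0.183 * 0.817 = 0.299022
Locus 8: 2 * 0.152 * 0.848 = 0.257792
Locus 9: 2 * 0.063 * 0.937 = 0.118062
Locus 10: 2 * 0.036 * 0.964 = 0.069408
Locus 11: 2 * 0.166 * 0.834 = 0.276888
Locus 12: 2 * 0.123 * 0.877 = 0.215742
Locus 13: 2 * 0.196 * 0.804 = 0.315168
Locus 14: 2 * 0.193 * 0.807 = 0.311502
Locus 15: 2 * 0.169 * 0.831 = 0.280878
RMP = 3.718e-12

3.718e-12


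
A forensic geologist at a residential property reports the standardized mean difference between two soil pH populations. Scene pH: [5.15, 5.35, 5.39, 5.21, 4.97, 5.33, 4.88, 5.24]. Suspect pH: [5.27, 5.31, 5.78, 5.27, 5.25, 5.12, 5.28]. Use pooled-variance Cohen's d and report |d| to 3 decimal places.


Pooled-variance Cohen's d for soil pH comparison:
Scene mean = 41.52 / 8 = 5.19
Suspect mean = 37.28 / 7 = 5.325714
Scene sample variance s_s^2 = 0.033457
Suspect sample variance s_c^2 = 0.043829
Pooled variance = ((n_s-1)*s_s^2 + (n_c-1)*s_c^2) / (n_s + n_c - 2) = 0.038244
Pooled SD = sqrt(0.038244) = 0.195561
Mean difference = -0.135714
|d| = |-0.135714| / 0.195561 = 0.694

0.694


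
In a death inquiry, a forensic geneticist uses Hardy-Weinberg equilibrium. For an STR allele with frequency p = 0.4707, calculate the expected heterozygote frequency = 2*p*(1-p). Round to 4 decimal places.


Hardy-Weinberg heterozygote frequency:
q = 1 - p = 1 - 0.4707 = 0.5293
2pq = 2 * 0.4707 * 0.5293 = 0.4983

0.4983


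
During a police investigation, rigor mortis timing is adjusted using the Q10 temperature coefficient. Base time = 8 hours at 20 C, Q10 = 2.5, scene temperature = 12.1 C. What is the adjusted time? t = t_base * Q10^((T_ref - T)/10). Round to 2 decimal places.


Rigor mortis time adjustment:
Exponent = (T_ref - T_actual) / 10 = (20 - 12.1) / 10 = 0.79
Q10 factor = 2.5^0.79 = 2.0624
t_adjusted = 8 * 2.0624 = 16.50 hours

16.50


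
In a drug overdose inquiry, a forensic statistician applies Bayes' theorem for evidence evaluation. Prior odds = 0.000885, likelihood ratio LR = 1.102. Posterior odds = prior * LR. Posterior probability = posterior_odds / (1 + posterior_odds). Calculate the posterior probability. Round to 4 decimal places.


Bayesian evidence evaluation:
Posterior odds = prior_odds * LR = 0.000885 * 1.102 = 0.00097527
Posterior probability = posterior_odds / (1 + posterior_odds)
= 0.00097527 / (1 + 0.00097527)
= 0.00097527 / 1.00097527
= 0.0010

0.0010
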